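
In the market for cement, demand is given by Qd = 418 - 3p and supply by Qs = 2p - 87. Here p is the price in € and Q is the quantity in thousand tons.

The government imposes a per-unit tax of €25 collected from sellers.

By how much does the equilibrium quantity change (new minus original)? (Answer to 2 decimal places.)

Solve the original market: 418 - 3p = 2p - 87, hence p = 101 and Q = 115.
Since sellers keep the price net of the tax, the effective supply curve becomes Qs = 2p - 137.
Equate the new curves: 418 - 3p = 2p - 137, giving 555 = 5p, p = 111, Q = 85.
ΔQ = 85 − 115 = -30.00.

-30.00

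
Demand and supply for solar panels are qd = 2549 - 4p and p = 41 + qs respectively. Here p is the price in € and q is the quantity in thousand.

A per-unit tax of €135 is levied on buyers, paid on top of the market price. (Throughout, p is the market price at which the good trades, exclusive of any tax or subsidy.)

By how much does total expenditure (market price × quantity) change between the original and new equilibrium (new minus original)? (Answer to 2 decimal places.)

-95796.00

Solve the original market: 2549 - 4p = p - 41, hence p = 518 and q = 477.
Since buyers pay the price plus the tax, the effective demand curve becomes qd = 2009 - 4p.
Setting them equal: 2009 - 4p = p - 41 → 2050 = 5p, so p = 410 and q = 369.
Expenditure moves from 518×477 = 247086 to 410×369 = 151290; change = -95796.00.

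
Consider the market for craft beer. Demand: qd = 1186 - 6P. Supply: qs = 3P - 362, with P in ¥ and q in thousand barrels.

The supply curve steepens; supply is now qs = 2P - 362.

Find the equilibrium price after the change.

193.5

Solve the original market: 1186 - 6P = 3P - 362, hence P = 172 and q = 154.
The new curves are qd = 1186 - 6P (demand) and qs = 2P - 362 (supply).
Setting them equal: 1186 - 6P = 2P - 362 → 1548 = 8P, so P = 193.5 and q = 25.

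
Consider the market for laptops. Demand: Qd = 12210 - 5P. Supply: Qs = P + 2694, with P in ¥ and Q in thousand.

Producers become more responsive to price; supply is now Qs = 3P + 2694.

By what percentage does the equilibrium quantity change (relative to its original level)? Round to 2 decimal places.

Before the shock: 12210 - 5P = P + 2694 ⇒ 9516 = 6P ⇒ P = 1586, Q = 4280.
The new curves are Qd = 12210 - 5P (demand) and Qs = 3P + 2694 (supply).
Setting them equal: 12210 - 5P = 3P + 2694 → 9516 = 8P, so P = 1189.5 and Q = 6262.5.
%ΔQ = (6262.5 − 4280) / 4280 × 100 = +46.32%.

+46.32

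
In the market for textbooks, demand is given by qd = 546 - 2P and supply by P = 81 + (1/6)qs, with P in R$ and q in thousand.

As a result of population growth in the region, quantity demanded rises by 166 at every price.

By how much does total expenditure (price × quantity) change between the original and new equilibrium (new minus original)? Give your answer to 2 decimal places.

+24619.88

Initially, 546 - 2P = 6P - 486, so 1032 = 8P and P = 129, q = 288.
The new curves are qd = 712 - 2P (demand) and qs = 6P - 486 (supply).
Equate the new curves: 712 - 2P = 6P - 486, giving 1198 = 8P, P = 149.75, q = 412.5.
Expenditure moves from 129×288 = 37152 to 149.75×412.5 = 61771.875; change = +24619.88.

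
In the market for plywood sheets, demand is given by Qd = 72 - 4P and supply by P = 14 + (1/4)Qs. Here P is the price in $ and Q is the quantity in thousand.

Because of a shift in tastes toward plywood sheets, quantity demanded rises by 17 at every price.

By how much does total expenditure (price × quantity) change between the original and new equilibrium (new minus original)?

+171.0625

Solve the original market: 72 - 4P = 4P - 56, hence P = 16 and Q = 8.
The new curves are Qd = 89 - 4P (demand) and Qs = 4P - 56 (supply).
Clearing the new market: 89 - 4P = 4P - 56, so P = 18.125 and Q = 16.5.
Expenditure moves from 16×8 = 128 to 18.125×16.5 = 299.0625; change = +171.0625.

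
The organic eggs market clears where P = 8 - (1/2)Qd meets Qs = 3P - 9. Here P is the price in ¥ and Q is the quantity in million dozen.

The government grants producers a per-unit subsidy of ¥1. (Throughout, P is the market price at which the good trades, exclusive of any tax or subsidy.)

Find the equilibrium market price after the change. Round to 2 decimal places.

4.40

Original equilibrium: 16 - 2P = 3P - 9 gives 25 = 5P, so P = 5 and Q = 6.
Since sellers receive the price plus the subsidy, the effective supply curve becomes Qs = 3P - 6.
New equilibrium: 16 - 2P = 3P - 6 ⇒ 22 = 5P ⇒ P = 4.4, Q = 7.2.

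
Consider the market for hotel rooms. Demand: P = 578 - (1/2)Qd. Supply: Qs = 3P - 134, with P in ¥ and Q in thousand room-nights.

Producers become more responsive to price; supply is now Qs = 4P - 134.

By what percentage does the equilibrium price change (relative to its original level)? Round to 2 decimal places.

-16.67

Solve the original market: 1156 - 2P = 3P - 134, hence P = 258 and Q = 640.
With the change applied: demand Qd = 1156 - 2P, supply Qs = 4P - 134.
New equilibrium: 1156 - 2P = 4P - 134 ⇒ 1290 = 6P ⇒ P = 215, Q = 726.
%ΔP = (215 − 258) / 258 × 100 = -16.67%.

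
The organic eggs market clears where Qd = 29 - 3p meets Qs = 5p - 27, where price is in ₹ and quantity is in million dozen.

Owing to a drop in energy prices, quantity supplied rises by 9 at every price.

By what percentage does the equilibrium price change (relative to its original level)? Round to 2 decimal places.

-16.07

Initially, 29 - 3p = 5p - 27, so 56 = 8p and p = 7, Q = 8.
The shock moves the curves to Qd = 29 - 3p and Qs = 5p - 18.
Equate the new curves: 29 - 3p = 5p - 18, giving 47 = 8p, p = 5.875, Q = 11.375.
%Δp = (5.875 − 7) / 7 × 100 = -16.07%.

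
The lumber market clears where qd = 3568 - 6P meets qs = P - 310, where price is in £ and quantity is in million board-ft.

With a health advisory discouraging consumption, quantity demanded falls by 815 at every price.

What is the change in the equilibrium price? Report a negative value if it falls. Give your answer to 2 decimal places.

Initially, 3568 - 6P = P - 310, so 3878 = 7P and P = 554, q = 244.
The new curves are qd = 2753 - 6P (demand) and qs = P - 310 (supply).
Setting them equal: 2753 - 6P = P - 310 → 3063 = 7P, so P = 3063/7 ≈ 437.5714 and q = 893/7 ≈ 127.5714.
ΔP = 437.5714 − 554 = -116.43.

-116.43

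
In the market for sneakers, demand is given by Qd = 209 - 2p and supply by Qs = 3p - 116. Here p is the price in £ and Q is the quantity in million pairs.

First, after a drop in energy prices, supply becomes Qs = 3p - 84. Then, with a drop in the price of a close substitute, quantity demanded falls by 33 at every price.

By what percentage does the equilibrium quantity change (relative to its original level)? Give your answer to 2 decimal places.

Solve the original market: 209 - 2p = 3p - 116, hence p = 65 and Q = 79.
With the change applied: demand Qd = 176 - 2p, supply Qs = 3p - 84.
Equate the new curves: 176 - 2p = 3p - 84, giving 260 = 5p, p = 52, Q = 72.
%ΔQ = (72 − 79) / 79 × 100 = -8.86%.

-8.86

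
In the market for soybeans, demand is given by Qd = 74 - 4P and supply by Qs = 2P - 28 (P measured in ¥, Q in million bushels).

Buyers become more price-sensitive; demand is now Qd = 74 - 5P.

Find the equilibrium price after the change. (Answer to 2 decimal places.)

Initially, 74 - 4P = 2P - 28, so 102 = 6P and P = 17, Q = 6.
After the shift, demand is Qd = 74 - 5P and supply is Qs = 2P - 28.
New equilibrium: 74 - 5P = 2P - 28 ⇒ 102 = 7P ⇒ P = 102/7 ≈ 14.5714, Q = 8/7 ≈ 1.1429.

14.57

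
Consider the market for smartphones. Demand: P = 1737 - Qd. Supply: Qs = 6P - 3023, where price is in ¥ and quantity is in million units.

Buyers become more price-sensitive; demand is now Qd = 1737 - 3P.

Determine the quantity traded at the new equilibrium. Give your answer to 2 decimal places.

Initially, 1737 - P = 6P - 3023, so 4760 = 7P and P = 680, Q = 1057.
After the shift, demand is Qd = 1737 - 3P and supply is Qs = 6P - 3023.
Clearing the new market: 1737 - 3P = 6P - 3023, so P = 4760/9 ≈ 528.8889 and Q = 451/3 ≈ 150.3333.

150.33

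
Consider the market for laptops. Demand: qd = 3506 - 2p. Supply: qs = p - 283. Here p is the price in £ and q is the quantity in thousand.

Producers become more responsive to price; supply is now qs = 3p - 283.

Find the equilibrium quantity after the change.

1990.4

Solve the original market: 3506 - 2p = p - 283, hence p = 1263 and q = 980.
After the shift, demand is qd = 3506 - 2p and supply is qs = 3p - 283.
Clearing the new market: 3506 - 2p = 3p - 283, so p = 757.8 and q = 1990.4.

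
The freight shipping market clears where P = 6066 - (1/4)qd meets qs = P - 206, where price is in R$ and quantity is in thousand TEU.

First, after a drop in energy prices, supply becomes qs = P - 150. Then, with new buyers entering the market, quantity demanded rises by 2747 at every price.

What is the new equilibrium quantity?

Before the shock: 24264 - 4P = P - 206 ⇒ 24470 = 5P ⇒ P = 4894, q = 4688.
After the shift, demand is qd = 27011 - 4P and supply is qs = P - 150.
Setting them equal: 27011 - 4P = P - 150 → 27161 = 5P, so P = 5432.2 and q = 5282.2.

5282.2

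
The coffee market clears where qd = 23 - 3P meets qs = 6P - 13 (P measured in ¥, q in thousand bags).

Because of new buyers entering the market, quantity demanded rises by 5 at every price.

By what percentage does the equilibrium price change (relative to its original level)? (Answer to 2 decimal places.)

Solve the original market: 23 - 3P = 6P - 13, hence P = 4 and q = 11.
The shock moves the curves to qd = 28 - 3P and qs = 6P - 13.
Clearing the new market: 28 - 3P = 6P - 13, so P = 41/9 ≈ 4.5556 and q = 43/3 ≈ 14.3333.
%ΔP = (4.5556 − 4) / 4 × 100 = +13.89%.

+13.89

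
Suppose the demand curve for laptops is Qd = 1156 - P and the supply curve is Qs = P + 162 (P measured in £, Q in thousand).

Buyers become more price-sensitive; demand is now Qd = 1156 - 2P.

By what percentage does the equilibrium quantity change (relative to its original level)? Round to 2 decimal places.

-25.14

Original equilibrium: 1156 - P = P + 162 gives 994 = 2P, so P = 497 and Q = 659.
The shock moves the curves to Qd = 1156 - 2P and Qs = P + 162.
Clearing the new market: 1156 - 2P = P + 162, so P = 994/3 ≈ 331.3333 and Q = 1480/3 ≈ 493.3333.
%ΔQ = (493.3333 − 659) / 659 × 100 = -25.14%.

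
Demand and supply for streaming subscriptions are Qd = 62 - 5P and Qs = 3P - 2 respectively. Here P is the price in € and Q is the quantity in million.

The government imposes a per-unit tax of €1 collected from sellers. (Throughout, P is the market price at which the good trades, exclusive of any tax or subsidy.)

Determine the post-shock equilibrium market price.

8.375

Solve the original market: 62 - 5P = 3P - 2, hence P = 8 and Q = 22.
Since sellers keep the price net of the tax, the effective supply curve becomes Qs = 3P - 5.
Setting them equal: 62 - 5P = 3P - 5 → 67 = 8P, so P = 8.375 and Q = 20.125.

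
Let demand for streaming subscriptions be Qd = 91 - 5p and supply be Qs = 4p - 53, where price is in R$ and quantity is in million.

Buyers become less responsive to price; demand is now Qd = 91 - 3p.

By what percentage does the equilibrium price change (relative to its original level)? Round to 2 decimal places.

+28.57

Original equilibrium: 91 - 5p = 4p - 53 gives 144 = 9p, so p = 16 and Q = 11.
After the shift, demand is Qd = 91 - 3p and supply is Qs = 4p - 53.
Setting them equal: 91 - 3p = 4p - 53 → 144 = 7p, so p = 144/7 ≈ 20.5714 and Q = 205/7 ≈ 29.2857.
%Δp = (20.5714 − 16) / 16 × 100 = +28.57%.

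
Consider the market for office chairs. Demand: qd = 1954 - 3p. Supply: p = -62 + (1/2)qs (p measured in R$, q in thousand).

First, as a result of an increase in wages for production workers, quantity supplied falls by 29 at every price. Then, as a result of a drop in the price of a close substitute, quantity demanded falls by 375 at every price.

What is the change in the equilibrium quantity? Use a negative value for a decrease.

-167.4

Solve the original market: 1954 - 3p = 2p + 124, hence p = 366 and q = 856.
The shock moves the curves to qd = 1579 - 3p and qs = 2p + 95.
Equate the new curves: 1579 - 3p = 2p + 95, giving 1484 = 5p, p = 296.8, q = 688.6.
Δq = 688.6 − 856 = -167.4.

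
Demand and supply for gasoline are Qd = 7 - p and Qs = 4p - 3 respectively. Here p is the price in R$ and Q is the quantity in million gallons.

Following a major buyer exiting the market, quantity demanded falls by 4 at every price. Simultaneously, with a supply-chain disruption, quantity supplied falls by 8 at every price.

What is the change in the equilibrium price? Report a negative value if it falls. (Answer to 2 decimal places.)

+0.80

Original equilibrium: 7 - p = 4p - 3 gives 10 = 5p, so p = 2 and Q = 5.
With the change applied: demand Qd = 3 - p, supply Qs = 4p - 11.
Clearing the new market: 3 - p = 4p - 11, so p = 2.8 and Q = 0.2.
Δp = 2.8 − 2 = +0.80.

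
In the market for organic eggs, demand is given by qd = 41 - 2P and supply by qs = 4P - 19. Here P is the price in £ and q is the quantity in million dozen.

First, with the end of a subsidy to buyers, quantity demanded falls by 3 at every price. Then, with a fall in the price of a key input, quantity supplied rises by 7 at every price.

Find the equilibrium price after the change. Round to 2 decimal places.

8.33

Before the shock: 41 - 2P = 4P - 19 ⇒ 60 = 6P ⇒ P = 10, q = 21.
The shock moves the curves to qd = 38 - 2P and qs = 4P - 12.
New equilibrium: 38 - 2P = 4P - 12 ⇒ 50 = 6P ⇒ P = 25/3 ≈ 8.3333, q = 64/3 ≈ 21.3333.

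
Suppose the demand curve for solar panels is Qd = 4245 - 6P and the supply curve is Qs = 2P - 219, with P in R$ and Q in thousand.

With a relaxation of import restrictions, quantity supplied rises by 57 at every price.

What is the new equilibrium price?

550.875

Before the shock: 4245 - 6P = 2P - 219 ⇒ 4464 = 8P ⇒ P = 558, Q = 897.
The new curves are Qd = 4245 - 6P (demand) and Qs = 2P - 162 (supply).
Clearing the new market: 4245 - 6P = 2P - 162, so P = 550.875 and Q = 939.75.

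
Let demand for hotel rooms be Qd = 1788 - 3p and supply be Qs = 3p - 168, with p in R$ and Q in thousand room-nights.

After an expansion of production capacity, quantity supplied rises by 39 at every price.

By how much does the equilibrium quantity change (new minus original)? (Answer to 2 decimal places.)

+19.50

Initially, 1788 - 3p = 3p - 168, so 1956 = 6p and p = 326, Q = 810.
The new curves are Qd = 1788 - 3p (demand) and Qs = 3p - 129 (supply).
Clearing the new market: 1788 - 3p = 3p - 129, so p = 319.5 and Q = 829.5.
ΔQ = 829.5 − 810 = +19.50.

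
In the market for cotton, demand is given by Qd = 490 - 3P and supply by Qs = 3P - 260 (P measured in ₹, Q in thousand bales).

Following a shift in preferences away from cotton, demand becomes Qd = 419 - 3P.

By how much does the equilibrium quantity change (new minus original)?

Initially, 490 - 3P = 3P - 260, so 750 = 6P and P = 125, Q = 115.
The shock moves the curves to Qd = 419 - 3P and Qs = 3P - 260.
Equate the new curves: 419 - 3P = 3P - 260, giving 679 = 6P, P = 679/6 ≈ 113.1667, Q = 79.5.
ΔQ = 79.5 − 115 = -35.5.

-35.5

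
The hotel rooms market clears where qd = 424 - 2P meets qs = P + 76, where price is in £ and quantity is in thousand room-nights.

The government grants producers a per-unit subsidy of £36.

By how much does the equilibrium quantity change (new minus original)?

Initially, 424 - 2P = P + 76, so 348 = 3P and P = 116, q = 192.
Since sellers receive the price plus the subsidy, the effective supply curve becomes qs = P + 112.
Clearing the new market: 424 - 2P = P + 112, so P = 104 and q = 216.
Δq = 216 − 192 = +24.

+24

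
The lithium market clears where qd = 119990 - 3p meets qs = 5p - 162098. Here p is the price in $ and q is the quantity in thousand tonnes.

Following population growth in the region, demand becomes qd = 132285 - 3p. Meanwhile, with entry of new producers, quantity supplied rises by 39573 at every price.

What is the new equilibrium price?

31851.25

Initially, 119990 - 3p = 5p - 162098, so 282088 = 8p and p = 35261, q = 14207.
With the change applied: demand qd = 132285 - 3p, supply qs = 5p - 122525.
Setting them equal: 132285 - 3p = 5p - 122525 → 254810 = 8p, so p = 31851.25 and q = 36731.25.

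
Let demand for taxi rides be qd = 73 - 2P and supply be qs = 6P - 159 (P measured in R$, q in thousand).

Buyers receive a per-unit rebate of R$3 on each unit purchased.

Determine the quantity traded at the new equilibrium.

19.5

Original equilibrium: 73 - 2P = 6P - 159 gives 232 = 8P, so P = 29 and q = 15.
Since buyers' out-of-pocket price is the market price minus the rebate, the effective demand curve becomes qd = 79 - 2P.
Setting them equal: 79 - 2P = 6P - 159 → 238 = 8P, so P = 29.75 and q = 19.5.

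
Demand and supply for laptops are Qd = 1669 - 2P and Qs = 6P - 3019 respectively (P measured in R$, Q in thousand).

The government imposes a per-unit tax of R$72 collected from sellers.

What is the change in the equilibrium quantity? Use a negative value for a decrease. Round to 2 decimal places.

-108.00

Original equilibrium: 1669 - 2P = 6P - 3019 gives 4688 = 8P, so P = 586 and Q = 497.
Since sellers keep the price net of the tax, the effective supply curve becomes Qs = 6P - 3451.
New equilibrium: 1669 - 2P = 6P - 3451 ⇒ 5120 = 8P ⇒ P = 640, Q = 389.
ΔQ = 389 − 497 = -108.00.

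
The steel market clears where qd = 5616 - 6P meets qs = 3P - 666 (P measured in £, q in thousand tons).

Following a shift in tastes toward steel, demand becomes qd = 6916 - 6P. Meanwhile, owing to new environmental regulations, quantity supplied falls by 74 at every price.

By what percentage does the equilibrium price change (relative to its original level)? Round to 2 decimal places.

Solve the original market: 5616 - 6P = 3P - 666, hence P = 698 and q = 1428.
After the shift, demand is qd = 6916 - 6P and supply is qs = 3P - 740.
Clearing the new market: 6916 - 6P = 3P - 740, so P = 2552/3 ≈ 850.6667 and q = 1812.
%ΔP = (850.6667 − 698) / 698 × 100 = +21.87%.

+21.87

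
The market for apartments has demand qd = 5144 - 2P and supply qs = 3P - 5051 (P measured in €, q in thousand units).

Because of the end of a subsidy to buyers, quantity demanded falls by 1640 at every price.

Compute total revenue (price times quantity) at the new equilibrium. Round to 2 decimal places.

140302.00

Initially, 5144 - 2P = 3P - 5051, so 10195 = 5P and P = 2039, q = 1066.
The shock moves the curves to qd = 3504 - 2P and qs = 3P - 5051.
New equilibrium: 3504 - 2P = 3P - 5051 ⇒ 8555 = 5P ⇒ P = 1711, q = 82.
New expenditure = 1711 × 82 = 140302.00.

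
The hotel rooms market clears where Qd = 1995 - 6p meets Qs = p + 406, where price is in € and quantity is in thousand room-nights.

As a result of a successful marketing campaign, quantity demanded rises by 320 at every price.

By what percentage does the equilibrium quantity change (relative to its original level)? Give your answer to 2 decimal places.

+7.22

Original equilibrium: 1995 - 6p = p + 406 gives 1589 = 7p, so p = 227 and Q = 633.
With the change applied: demand Qd = 2315 - 6p, supply Qs = p + 406.
Setting them equal: 2315 - 6p = p + 406 → 1909 = 7p, so p = 1909/7 ≈ 272.7143 and Q = 4751/7 ≈ 678.7143.
%ΔQ = (678.7143 − 633) / 633 × 100 = +7.22%.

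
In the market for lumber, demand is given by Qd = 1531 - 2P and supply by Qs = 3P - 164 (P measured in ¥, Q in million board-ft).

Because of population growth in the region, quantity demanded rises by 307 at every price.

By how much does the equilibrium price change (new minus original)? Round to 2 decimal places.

+61.40

Before the shock: 1531 - 2P = 3P - 164 ⇒ 1695 = 5P ⇒ P = 339, Q = 853.
The new curves are Qd = 1838 - 2P (demand) and Qs = 3P - 164 (supply).
Setting them equal: 1838 - 2P = 3P - 164 → 2002 = 5P, so P = 400.4 and Q = 1037.2.
ΔP = 400.4 − 339 = +61.40.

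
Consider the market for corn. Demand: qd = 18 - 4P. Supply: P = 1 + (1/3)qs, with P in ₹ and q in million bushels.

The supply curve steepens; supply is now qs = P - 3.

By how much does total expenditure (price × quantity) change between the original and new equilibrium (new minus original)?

-12.96

Solve the original market: 18 - 4P = 3P - 3, hence P = 3 and q = 6.
With the change applied: demand qd = 18 - 4P, supply qs = P - 3.
Clearing the new market: 18 - 4P = P - 3, so P = 4.2 and q = 1.2.
Expenditure moves from 3×6 = 18 to 4.2×1.2 = 5.04; change = -12.96.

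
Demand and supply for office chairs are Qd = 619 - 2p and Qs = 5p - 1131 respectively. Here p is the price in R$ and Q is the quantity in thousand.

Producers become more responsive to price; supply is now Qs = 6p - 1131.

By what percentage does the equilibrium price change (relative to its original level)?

-12.5

Solve the original market: 619 - 2p = 5p - 1131, hence p = 250 and Q = 119.
After the shift, demand is Qd = 619 - 2p and supply is Qs = 6p - 1131.
New equilibrium: 619 - 2p = 6p - 1131 ⇒ 1750 = 8p ⇒ p = 218.75, Q = 181.5.
%Δp = (218.75 − 250) / 250 × 100 = -12.5%.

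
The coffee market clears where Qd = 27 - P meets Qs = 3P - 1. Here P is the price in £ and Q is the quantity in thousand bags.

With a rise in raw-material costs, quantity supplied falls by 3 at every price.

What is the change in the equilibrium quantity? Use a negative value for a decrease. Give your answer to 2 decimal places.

Original equilibrium: 27 - P = 3P - 1 gives 28 = 4P, so P = 7 and Q = 20.
After the shift, demand is Qd = 27 - P and supply is Qs = 3P - 4.
Setting them equal: 27 - P = 3P - 4 → 31 = 4P, so P = 7.75 and Q = 19.25.
ΔQ = 19.25 − 20 = -0.75.

-0.75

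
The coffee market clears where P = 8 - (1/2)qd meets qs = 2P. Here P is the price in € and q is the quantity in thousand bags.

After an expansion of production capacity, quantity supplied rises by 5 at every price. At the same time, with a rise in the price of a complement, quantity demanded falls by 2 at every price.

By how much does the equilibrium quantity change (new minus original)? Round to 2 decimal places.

+1.50

Original equilibrium: 16 - 2P = 2P gives 16 = 4P, so P = 4 and q = 8.
The shock moves the curves to qd = 14 - 2P and qs = 2P + 5.
Setting them equal: 14 - 2P = 2P + 5 → 9 = 4P, so P = 2.25 and q = 9.5.
Δq = 9.5 − 8 = +1.50.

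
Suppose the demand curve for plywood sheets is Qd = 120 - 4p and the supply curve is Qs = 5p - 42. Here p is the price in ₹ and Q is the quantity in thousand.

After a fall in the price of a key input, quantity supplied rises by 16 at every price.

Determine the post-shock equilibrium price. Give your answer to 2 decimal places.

16.22

Solve the original market: 120 - 4p = 5p - 42, hence p = 18 and Q = 48.
The shock moves the curves to Qd = 120 - 4p and Qs = 5p - 26.
New equilibrium: 120 - 4p = 5p - 26 ⇒ 146 = 9p ⇒ p = 146/9 ≈ 16.2222, Q = 496/9 ≈ 55.1111.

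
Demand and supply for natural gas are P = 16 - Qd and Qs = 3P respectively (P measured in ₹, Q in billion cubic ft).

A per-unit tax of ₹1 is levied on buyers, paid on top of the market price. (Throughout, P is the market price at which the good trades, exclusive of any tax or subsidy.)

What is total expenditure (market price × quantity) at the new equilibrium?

42.1875

Original equilibrium: 16 - P = 3P gives 16 = 4P, so P = 4 and Q = 12.
Since buyers pay the price plus the tax, the effective demand curve becomes Qd = 15 - P.
Equate the new curves: 15 - P = 3P, giving 15 = 4P, P = 3.75, Q = 11.25.
New expenditure = 3.75 × 11.25 = 42.1875.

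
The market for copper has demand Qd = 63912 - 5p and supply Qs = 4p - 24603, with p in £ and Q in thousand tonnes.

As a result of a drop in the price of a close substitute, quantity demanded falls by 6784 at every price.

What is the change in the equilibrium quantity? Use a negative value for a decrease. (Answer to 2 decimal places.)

-3015.11

Before the shock: 63912 - 5p = 4p - 24603 ⇒ 88515 = 9p ⇒ p = 9835, Q = 14737.
The shock moves the curves to Qd = 57128 - 5p and Qs = 4p - 24603.
Equate the new curves: 57128 - 5p = 4p - 24603, giving 81731 = 9p, p = 81731/9 ≈ 9081.2222, Q = 105497/9 ≈ 11721.8889.
ΔQ = 11721.8889 − 14737 = -3015.11.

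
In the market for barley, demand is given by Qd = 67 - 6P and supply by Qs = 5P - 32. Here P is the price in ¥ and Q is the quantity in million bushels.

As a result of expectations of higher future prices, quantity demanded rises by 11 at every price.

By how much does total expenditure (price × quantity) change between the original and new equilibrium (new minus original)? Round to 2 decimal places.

+63.00

Solve the original market: 67 - 6P = 5P - 32, hence P = 9 and Q = 13.
After the shift, demand is Qd = 78 - 6P and supply is Qs = 5P - 32.
New equilibrium: 78 - 6P = 5P - 32 ⇒ 110 = 11P ⇒ P = 10, Q = 18.
Expenditure moves from 9×13 = 117 to 10×18 = 180; change = +63.00.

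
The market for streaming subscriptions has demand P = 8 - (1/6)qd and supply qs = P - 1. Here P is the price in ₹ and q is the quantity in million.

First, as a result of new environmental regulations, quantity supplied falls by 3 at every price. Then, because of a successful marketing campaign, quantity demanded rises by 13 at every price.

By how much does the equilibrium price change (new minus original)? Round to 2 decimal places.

+2.29

Before the shock: 48 - 6P = P - 1 ⇒ 49 = 7P ⇒ P = 7, q = 6.
After the shift, demand is qd = 61 - 6P and supply is qs = P - 4.
Equate the new curves: 61 - 6P = P - 4, giving 65 = 7P, P = 65/7 ≈ 9.2857, q = 37/7 ≈ 5.2857.
ΔP = 9.2857 − 7 = +2.29.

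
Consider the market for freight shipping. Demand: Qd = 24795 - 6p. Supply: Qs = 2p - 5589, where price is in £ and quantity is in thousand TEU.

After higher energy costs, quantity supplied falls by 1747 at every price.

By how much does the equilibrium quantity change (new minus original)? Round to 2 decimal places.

Solve the original market: 24795 - 6p = 2p - 5589, hence p = 3798 and Q = 2007.
With the change applied: demand Qd = 24795 - 6p, supply Qs = 2p - 7336.
Setting them equal: 24795 - 6p = 2p - 7336 → 32131 = 8p, so p = 4016.375 and Q = 696.75.
ΔQ = 696.75 − 2007 = -1310.25.

-1310.25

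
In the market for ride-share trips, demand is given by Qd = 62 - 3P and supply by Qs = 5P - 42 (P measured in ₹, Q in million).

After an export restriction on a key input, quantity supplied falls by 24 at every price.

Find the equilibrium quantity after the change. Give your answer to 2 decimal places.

14.00

Original equilibrium: 62 - 3P = 5P - 42 gives 104 = 8P, so P = 13 and Q = 23.
The shock moves the curves to Qd = 62 - 3P and Qs = 5P - 66.
New equilibrium: 62 - 3P = 5P - 66 ⇒ 128 = 8P ⇒ P = 16, Q = 14.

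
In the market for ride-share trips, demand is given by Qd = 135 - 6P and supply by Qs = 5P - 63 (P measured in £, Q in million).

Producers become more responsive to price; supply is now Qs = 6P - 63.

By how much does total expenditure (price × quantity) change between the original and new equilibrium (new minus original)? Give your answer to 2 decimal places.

Original equilibrium: 135 - 6P = 5P - 63 gives 198 = 11P, so P = 18 and Q = 27.
The new curves are Qd = 135 - 6P (demand) and Qs = 6P - 63 (supply).
New equilibrium: 135 - 6P = 6P - 63 ⇒ 198 = 12P ⇒ P = 16.5, Q = 36.
Expenditure moves from 18×27 = 486 to 16.5×36 = 594; change = +108.00.

+108.00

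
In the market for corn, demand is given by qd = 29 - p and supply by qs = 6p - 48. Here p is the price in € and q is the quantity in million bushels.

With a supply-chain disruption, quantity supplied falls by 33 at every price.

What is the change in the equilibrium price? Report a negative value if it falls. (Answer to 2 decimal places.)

Initially, 29 - p = 6p - 48, so 77 = 7p and p = 11, q = 18.
After the shift, demand is qd = 29 - p and supply is qs = 6p - 81.
Clearing the new market: 29 - p = 6p - 81, so p = 110/7 ≈ 15.7143 and q = 93/7 ≈ 13.2857.
Δp = 15.7143 − 11 = +4.71.

+4.71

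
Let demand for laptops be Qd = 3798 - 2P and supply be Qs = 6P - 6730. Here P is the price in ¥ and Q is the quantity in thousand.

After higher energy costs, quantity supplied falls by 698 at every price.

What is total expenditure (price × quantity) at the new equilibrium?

1391322.375

Before the shock: 3798 - 2P = 6P - 6730 ⇒ 10528 = 8P ⇒ P = 1316, Q = 1166.
The new curves are Qd = 3798 - 2P (demand) and Qs = 6P - 7428 (supply).
Equate the new curves: 3798 - 2P = 6P - 7428, giving 11226 = 8P, P = 1403.25, Q = 991.5.
New expenditure = 1403.25 × 991.5 = 1391322.375.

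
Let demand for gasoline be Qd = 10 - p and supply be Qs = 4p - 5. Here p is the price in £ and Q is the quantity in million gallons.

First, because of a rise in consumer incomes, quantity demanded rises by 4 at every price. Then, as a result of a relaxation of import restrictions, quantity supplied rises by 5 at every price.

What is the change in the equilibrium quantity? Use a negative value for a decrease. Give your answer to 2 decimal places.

+4.20

Before the shock: 10 - p = 4p - 5 ⇒ 15 = 5p ⇒ p = 3, Q = 7.
The new curves are Qd = 14 - p (demand) and Qs = 4p (supply).
Clearing the new market: 14 - p = 4p, so p = 2.8 and Q = 11.2.
ΔQ = 11.2 − 7 = +4.20.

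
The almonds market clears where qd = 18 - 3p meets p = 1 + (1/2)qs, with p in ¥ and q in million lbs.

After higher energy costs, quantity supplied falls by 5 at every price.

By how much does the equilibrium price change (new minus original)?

+1

Before the shock: 18 - 3p = 2p - 2 ⇒ 20 = 5p ⇒ p = 4, q = 6.
The shock moves the curves to qd = 18 - 3p and qs = 2p - 7.
Setting them equal: 18 - 3p = 2p - 7 → 25 = 5p, so p = 5 and q = 3.
Δp = 5 − 4 = +1.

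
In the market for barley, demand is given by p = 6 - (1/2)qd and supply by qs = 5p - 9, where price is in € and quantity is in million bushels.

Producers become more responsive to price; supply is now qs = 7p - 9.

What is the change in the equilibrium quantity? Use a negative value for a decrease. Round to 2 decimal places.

Solve the original market: 12 - 2p = 5p - 9, hence p = 3 and q = 6.
After the shift, demand is qd = 12 - 2p and supply is qs = 7p - 9.
Setting them equal: 12 - 2p = 7p - 9 → 21 = 9p, so p = 7/3 ≈ 2.3333 and q = 22/3 ≈ 7.3333.
Δq = 7.3333 − 6 = +1.33.

+1.33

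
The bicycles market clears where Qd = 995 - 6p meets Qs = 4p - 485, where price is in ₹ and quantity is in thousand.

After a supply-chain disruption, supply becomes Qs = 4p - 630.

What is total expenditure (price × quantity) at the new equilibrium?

3250

Initially, 995 - 6p = 4p - 485, so 1480 = 10p and p = 148, Q = 107.
The new curves are Qd = 995 - 6p (demand) and Qs = 4p - 630 (supply).
Equate the new curves: 995 - 6p = 4p - 630, giving 1625 = 10p, p = 162.5, Q = 20.
New expenditure = 162.5 × 20 = 3250.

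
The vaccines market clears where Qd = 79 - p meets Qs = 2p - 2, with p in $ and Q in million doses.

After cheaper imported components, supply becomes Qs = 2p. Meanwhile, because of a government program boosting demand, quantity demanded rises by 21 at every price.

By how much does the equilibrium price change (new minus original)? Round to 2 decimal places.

Original equilibrium: 79 - p = 2p - 2 gives 81 = 3p, so p = 27 and Q = 52.
With the change applied: demand Qd = 100 - p, supply Qs = 2p.
New equilibrium: 100 - p = 2p ⇒ 100 = 3p ⇒ p = 100/3 ≈ 33.3333, Q = 200/3 ≈ 66.6667.
Δp = 33.3333 − 27 = +6.33.

+6.33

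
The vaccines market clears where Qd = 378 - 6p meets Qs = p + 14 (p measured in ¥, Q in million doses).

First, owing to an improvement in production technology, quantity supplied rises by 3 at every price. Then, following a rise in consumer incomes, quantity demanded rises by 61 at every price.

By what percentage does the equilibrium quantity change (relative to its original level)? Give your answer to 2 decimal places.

+17.10

Before the shock: 378 - 6p = p + 14 ⇒ 364 = 7p ⇒ p = 52, Q = 66.
After the shift, demand is Qd = 439 - 6p and supply is Qs = p + 17.
New equilibrium: 439 - 6p = p + 17 ⇒ 422 = 7p ⇒ p = 422/7 ≈ 60.2857, Q = 541/7 ≈ 77.2857.
%ΔQ = (77.2857 − 66) / 66 × 100 = +17.10%.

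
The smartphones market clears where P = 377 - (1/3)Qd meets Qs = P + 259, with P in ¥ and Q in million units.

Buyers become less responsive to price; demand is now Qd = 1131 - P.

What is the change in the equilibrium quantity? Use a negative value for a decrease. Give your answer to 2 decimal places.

Before the shock: 1131 - 3P = P + 259 ⇒ 872 = 4P ⇒ P = 218, Q = 477.
The shock moves the curves to Qd = 1131 - P and Qs = P + 259.
Equate the new curves: 1131 - P = P + 259, giving 872 = 2P, P = 436, Q = 695.
ΔQ = 695 − 477 = +218.00.

+218.00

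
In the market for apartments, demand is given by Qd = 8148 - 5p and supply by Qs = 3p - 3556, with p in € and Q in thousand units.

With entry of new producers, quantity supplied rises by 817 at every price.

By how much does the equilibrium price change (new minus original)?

Initially, 8148 - 5p = 3p - 3556, so 11704 = 8p and p = 1463, Q = 833.
With the change applied: demand Qd = 8148 - 5p, supply Qs = 3p - 2739.
Equate the new curves: 8148 - 5p = 3p - 2739, giving 10887 = 8p, p = 1360.875, Q = 1343.625.
Δp = 1360.875 − 1463 = -102.125.

-102.125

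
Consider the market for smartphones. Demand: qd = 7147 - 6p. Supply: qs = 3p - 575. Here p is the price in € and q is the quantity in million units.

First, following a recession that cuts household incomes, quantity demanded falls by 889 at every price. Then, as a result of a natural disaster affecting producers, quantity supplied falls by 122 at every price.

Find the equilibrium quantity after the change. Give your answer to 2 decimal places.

Solve the original market: 7147 - 6p = 3p - 575, hence p = 858 and q = 1999.
The shock moves the curves to qd = 6258 - 6p and qs = 3p - 697.
New equilibrium: 6258 - 6p = 3p - 697 ⇒ 6955 = 9p ⇒ p = 6955/9 ≈ 772.7778, q = 4864/3 ≈ 1621.3333.

1621.33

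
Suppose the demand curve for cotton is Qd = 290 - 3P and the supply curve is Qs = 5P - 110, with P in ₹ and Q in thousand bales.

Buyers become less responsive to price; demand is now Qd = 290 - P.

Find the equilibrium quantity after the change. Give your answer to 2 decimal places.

223.33

Solve the original market: 290 - 3P = 5P - 110, hence P = 50 and Q = 140.
After the shift, demand is Qd = 290 - P and supply is Qs = 5P - 110.
Equate the new curves: 290 - P = 5P - 110, giving 400 = 6P, P = 200/3 ≈ 66.6667, Q = 670/3 ≈ 223.3333.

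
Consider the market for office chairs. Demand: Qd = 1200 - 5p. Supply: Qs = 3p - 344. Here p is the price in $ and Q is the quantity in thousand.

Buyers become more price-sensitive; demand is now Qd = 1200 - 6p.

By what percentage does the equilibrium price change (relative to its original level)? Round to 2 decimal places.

-11.11

Solve the original market: 1200 - 5p = 3p - 344, hence p = 193 and Q = 235.
With the change applied: demand Qd = 1200 - 6p, supply Qs = 3p - 344.
Setting them equal: 1200 - 6p = 3p - 344 → 1544 = 9p, so p = 1544/9 ≈ 171.5556 and Q = 512/3 ≈ 170.6667.
%Δp = (171.5556 − 193) / 193 × 100 = -11.11%.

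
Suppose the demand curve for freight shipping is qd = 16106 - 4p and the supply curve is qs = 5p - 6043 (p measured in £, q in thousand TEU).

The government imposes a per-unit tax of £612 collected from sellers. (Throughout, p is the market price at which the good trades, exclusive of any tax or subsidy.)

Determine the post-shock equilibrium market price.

2801

Original equilibrium: 16106 - 4p = 5p - 6043 gives 22149 = 9p, so p = 2461 and q = 6262.
Since sellers keep the price net of the tax, the effective supply curve becomes qs = 5p - 9103.
Setting them equal: 16106 - 4p = 5p - 9103 → 25209 = 9p, so p = 2801 and q = 4902.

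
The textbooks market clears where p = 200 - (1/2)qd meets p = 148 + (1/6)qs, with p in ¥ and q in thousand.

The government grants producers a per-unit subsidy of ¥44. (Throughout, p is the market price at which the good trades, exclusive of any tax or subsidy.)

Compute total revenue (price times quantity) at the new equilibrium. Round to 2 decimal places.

Original equilibrium: 400 - 2p = 6p - 888 gives 1288 = 8p, so p = 161 and q = 78.
Since sellers receive the price plus the subsidy, the effective supply curve becomes qs = 6p - 624.
New equilibrium: 400 - 2p = 6p - 624 ⇒ 1024 = 8p ⇒ p = 128, q = 144.
New expenditure = 128 × 144 = 18432.00.

18432.00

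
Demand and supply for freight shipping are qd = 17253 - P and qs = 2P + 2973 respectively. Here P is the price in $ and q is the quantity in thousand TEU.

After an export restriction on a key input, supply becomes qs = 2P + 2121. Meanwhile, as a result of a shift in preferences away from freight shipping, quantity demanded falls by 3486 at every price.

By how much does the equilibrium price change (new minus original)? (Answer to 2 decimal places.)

Original equilibrium: 17253 - P = 2P + 2973 gives 14280 = 3P, so P = 4760 and q = 12493.
After the shift, demand is qd = 13767 - P and supply is qs = 2P + 2121.
New equilibrium: 13767 - P = 2P + 2121 ⇒ 11646 = 3P ⇒ P = 3882, q = 9885.
ΔP = 3882 − 4760 = -878.00.

-878.00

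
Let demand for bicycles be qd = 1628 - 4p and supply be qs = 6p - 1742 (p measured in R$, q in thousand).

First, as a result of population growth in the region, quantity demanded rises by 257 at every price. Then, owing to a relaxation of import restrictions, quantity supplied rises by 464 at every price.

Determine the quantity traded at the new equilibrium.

619.8

Solve the original market: 1628 - 4p = 6p - 1742, hence p = 337 and q = 280.
With the change applied: demand qd = 1885 - 4p, supply qs = 6p - 1278.
Equate the new curves: 1885 - 4p = 6p - 1278, giving 3163 = 10p, p = 316.3, q = 619.8.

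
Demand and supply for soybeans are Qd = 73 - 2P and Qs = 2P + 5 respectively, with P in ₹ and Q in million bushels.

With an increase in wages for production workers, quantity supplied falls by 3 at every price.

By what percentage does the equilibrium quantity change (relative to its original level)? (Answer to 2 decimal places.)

Solve the original market: 73 - 2P = 2P + 5, hence P = 17 and Q = 39.
The new curves are Qd = 73 - 2P (demand) and Qs = 2P + 2 (supply).
Equate the new curves: 73 - 2P = 2P + 2, giving 71 = 4P, P = 17.75, Q = 37.5.
%ΔQ = (37.5 − 39) / 39 × 100 = -3.85%.

-3.85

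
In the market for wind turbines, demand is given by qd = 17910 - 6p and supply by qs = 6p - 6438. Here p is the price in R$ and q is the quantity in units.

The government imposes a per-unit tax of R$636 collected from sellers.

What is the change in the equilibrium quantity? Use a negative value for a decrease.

-1908

Before the shock: 17910 - 6p = 6p - 6438 ⇒ 24348 = 12p ⇒ p = 2029, q = 5736.
Since sellers keep the price net of the tax, the effective supply curve becomes qs = 6p - 10254.
Setting them equal: 17910 - 6p = 6p - 10254 → 28164 = 12p, so p = 2347 and q = 3828.
Δq = 3828 − 5736 = -1908.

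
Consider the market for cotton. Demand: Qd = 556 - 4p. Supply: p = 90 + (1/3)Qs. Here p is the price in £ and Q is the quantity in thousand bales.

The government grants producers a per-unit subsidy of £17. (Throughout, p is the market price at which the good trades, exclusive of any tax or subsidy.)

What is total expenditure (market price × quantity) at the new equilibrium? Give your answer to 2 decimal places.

Initially, 556 - 4p = 3p - 270, so 826 = 7p and p = 118, Q = 84.
Since sellers receive the price plus the subsidy, the effective supply curve becomes Qs = 3p - 219.
Clearing the new market: 556 - 4p = 3p - 219, so p = 775/7 ≈ 110.7143 and Q = 792/7 ≈ 113.1429.
New expenditure = 110.7143 × 113.1429 = 12526.53.

12526.53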